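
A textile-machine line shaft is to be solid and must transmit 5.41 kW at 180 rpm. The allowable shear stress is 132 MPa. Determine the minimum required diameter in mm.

ω = 2π·180/60 = 18.85 rad/s, so T = P/ω = 5.41×10³ / 18.85 = 287.0 N·m.
For a solid shaft τ_max = 16T/(πd³), so d = (16T/(π τ_allow))^(1/3) = (16·287.0/(π·1.32×10^8))^(1/3) = 0.02229 m.

22.3 mm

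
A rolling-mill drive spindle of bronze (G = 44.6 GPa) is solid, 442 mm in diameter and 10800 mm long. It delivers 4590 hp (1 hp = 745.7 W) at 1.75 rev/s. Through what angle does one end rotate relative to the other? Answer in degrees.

1.15°

ω = 2π·1.75 = 11.00 rad/s, so T = P/ω = 4590×745.7 / 11.00 = 311300 N·m.
J = πd⁴/32 = π(0.442)⁴/32 = 3.747×10^-3 m⁴.
θ = T·L/(G·J) = 311300 × 10.8 / (44.6×10⁹ × 3.747×10^-3) = 0.02012 rad.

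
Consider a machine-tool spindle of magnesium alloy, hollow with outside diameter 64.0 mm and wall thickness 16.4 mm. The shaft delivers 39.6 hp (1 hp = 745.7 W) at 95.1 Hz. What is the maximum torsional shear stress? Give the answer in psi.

ω = 2π·95.1 = 597.5 rad/s, so T = P/ω = 39.6×745.7 / 597.5 = 49.42 N·m.
J = π(d_o⁴ − d_i⁴)/32 = π(0.0640⁴ − 0.0312⁴)/32 = 1.554×10^-6 m⁴.
τ_max = T·r/J = 49.42 × 0.0320 / 1.554×10^-6 = 1.018×10^6 Pa.

148 psi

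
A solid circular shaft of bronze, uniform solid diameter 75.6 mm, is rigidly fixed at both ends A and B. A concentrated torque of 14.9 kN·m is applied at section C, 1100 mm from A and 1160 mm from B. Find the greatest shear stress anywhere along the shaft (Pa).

With uniform GJ and both ends fixed, compatibility θ_AC = θ_CB gives T_A·a = T_B·b, together with T_A + T_B = T₀.
T_A = T₀·b/(a+b) = 14900·1160/2260 = 7648 N·m; T_B = 7252 N·m.
τ in each portion: τ_AC = 9.01×10^7 Pa, τ_CB = 8.55×10^7 Pa; maximum is in AC.
τ_max = T_AC·r/J = 7648·0.0378/3.21×10^-6 = 9.014×10^7 Pa.

9.01e7 Pa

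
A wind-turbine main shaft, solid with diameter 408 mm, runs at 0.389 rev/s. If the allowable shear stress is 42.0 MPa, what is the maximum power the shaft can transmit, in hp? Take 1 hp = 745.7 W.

J = πd⁴/32 = π(0.408)⁴/32 = 2.720×10^-3 m⁴.
T_max = τ_allow·J/r = 4.20×10^7 × 2.720×10^-3 / 0.204 = 560100 N·m.
ω = 2π·0.389 = 2.444 rad/s, so P_max = T_max·ω = 1.369×10^6 W.

1840 hp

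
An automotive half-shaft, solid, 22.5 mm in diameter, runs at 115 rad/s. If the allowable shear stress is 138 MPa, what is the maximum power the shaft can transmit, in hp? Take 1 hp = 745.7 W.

47.6 hp

J = πd⁴/32 = π(0.0225)⁴/32 = 2.516×10^-8 m⁴.
T_max = τ_allow·J/r = 1.38×10^8 × 2.516×10^-8 / 0.0112 = 308.6 N·m.
ω = 115 rad/s, so P_max = T_max·ω = 3.549×10^4 W.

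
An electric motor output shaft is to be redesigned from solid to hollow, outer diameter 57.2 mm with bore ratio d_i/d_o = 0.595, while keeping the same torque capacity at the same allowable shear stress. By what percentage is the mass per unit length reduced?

29.4 %

Equal τ_max and T ⇒ the solid shaft needs d_s³ = d_o³(1−k⁴), so d_s = 57.2·(1−0.595⁴)^(1/3) = 54.70 mm.
Area ratio A_h/A_s = d_o²(1−k²)/d_s² = (1−k²)/(1−k⁴)^(2/3) = 0.7063.
Mass saving = 1 − 0.7063 = 29.4 %.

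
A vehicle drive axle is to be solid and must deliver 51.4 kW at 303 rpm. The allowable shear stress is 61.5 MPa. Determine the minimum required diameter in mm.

51.2 mm

ω = 2π·303/60 = 31.73 rad/s, so T = P/ω = 51.4×10³ / 31.73 = 1620 N·m.
For a solid shaft τ_max = 16T/(πd³), so d = (16T/(π τ_allow))^(1/3) = (16·1620/(π·6.15×10^7))^(1/3) = 0.05119 m.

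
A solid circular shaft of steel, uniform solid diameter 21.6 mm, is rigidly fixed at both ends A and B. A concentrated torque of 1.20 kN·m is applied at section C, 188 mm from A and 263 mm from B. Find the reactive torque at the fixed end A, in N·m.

700 N·m

With uniform GJ and both ends fixed, compatibility θ_AC = θ_CB gives T_A·a = T_B·b, together with T_A + T_B = T₀.
T_A = T₀·b/(a+b) = 1200·263/451.0 = 699.8 N·m; T_B = 500.2 N·m.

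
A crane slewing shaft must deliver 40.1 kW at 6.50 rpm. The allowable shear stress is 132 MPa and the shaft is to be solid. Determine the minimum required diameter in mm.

131 mm

ω = 2π·6.50/60 = 0.6807 rad/s, so T = P/ω = 40.1×10³ / 0.6807 = 58910 N·m.
For a solid shaft τ_max = 16T/(πd³), so d = (16T/(π τ_allow))^(1/3) = (16·58910/(π·1.32×10^8))^(1/3) = 0.1315 m.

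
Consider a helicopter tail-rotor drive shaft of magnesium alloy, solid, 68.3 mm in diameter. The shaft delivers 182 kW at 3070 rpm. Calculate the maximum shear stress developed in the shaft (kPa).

9050 kPa

ω = 2π·3070/60 = 321.5 rad/s, so T = P/ω = 182×10³ / 321.5 = 566.1 N·m.
J = πd⁴/32 = π(0.0683)⁴/32 = 2.136×10^-6 m⁴.
τ_max = T·r/J = 566.1 × 0.0341 / 2.136×10^-6 = 9.049×10^6 Pa.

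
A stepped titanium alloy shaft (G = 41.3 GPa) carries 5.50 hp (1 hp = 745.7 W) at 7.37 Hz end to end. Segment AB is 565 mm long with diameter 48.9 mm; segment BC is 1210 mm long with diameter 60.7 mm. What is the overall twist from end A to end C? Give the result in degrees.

0.235°

ω = 2π·7.37 = 46.31 rad/s, so T = P/ω = 5.50×745.7 / 46.31 = 88.57 N·m.
J_AB = π(0.0489)⁴/32 = 5.61×10^-7 m⁴; J_BC = π(0.0607)⁴/32 = 1.33×10^-6 m⁴.
θ = (T/G)·Σ L_i/J_i = (88.57/41.3×10⁹)·(0.565/5.61×10^-7 + 1.21/1.33×10^-6) = 4.105×10^-3 rad.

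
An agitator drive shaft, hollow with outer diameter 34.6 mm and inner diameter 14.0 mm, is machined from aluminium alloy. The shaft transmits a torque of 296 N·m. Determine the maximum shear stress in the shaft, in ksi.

J = π(d_o⁴ − d_i⁴)/32 = π(0.0346⁴ − 0.0140⁴)/32 = 1.369×10^-7 m⁴.
τ_max = T·r/J = 296.0 × 0.0173 / 1.369×10^-7 = 3.740×10^7 Pa.

5.42 ksi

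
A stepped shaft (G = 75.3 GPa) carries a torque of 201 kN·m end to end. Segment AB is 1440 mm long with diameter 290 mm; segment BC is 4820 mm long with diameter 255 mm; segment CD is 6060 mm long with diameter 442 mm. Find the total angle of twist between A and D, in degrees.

2.34°

J_AB = π(0.290)⁴/32 = 6.94×10^-4 m⁴; J_BC = π(0.255)⁴/32 = 4.15×10^-4 m⁴; J_CD = π(0.442)⁴/32 = 3.75×10^-3 m⁴.
θ = (T/G)·Σ L_i/J_i = (201000/75.3×10⁹)·(1.44/6.94×10^-4 + 4.82/4.15×10^-4 + 6.06/3.75×10^-3) = 0.04085 rad.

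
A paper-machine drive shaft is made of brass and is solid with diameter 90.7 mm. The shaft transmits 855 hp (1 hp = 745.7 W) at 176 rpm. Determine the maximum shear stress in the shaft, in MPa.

ω = 2π·176/60 = 18.43 rad/s, so T = P/ω = 855×745.7 / 18.43 = 34590 N·m.
J = πd⁴/32 = π(0.0907)⁴/32 = 6.644×10^-6 m⁴.
τ_max = T·r/J = 34590 × 0.0454 / 6.644×10^-6 = 2.361×10^8 Pa.

236 MPa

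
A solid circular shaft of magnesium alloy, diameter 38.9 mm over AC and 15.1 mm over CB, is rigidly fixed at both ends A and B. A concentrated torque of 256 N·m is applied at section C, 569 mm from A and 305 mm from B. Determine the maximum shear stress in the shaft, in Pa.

2.12e7 Pa

Compatibility: T_A·a/J_AC = T_B·b/J_CB with T_A + T_B = T₀.
J_AC = 2.25×10^-7 m⁴, J_CB = 5.10×10^-9 m⁴, so T_A = T₀·(J_AC/a)/((J_AC/a)+(J_CB/b)) = 245.6 N·m, T_B = 10.40 N·m.
τ in each portion: τ_AC = 2.12×10^7 Pa, τ_CB = 1.54×10^7 Pa; maximum is in AC.
τ_max = T_AC·r/J = 245.6·0.0194/2.25×10^-7 = 2.125×10^7 Pa.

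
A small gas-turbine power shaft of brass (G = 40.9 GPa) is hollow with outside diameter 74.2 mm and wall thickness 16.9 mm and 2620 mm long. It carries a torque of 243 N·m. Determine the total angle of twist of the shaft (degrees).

J = π(d_o⁴ − d_i⁴)/32 = π(0.0742⁴ − 0.0404⁴)/32 = 2.714×10^-6 m⁴.
θ = T·L/(G·J) = 243.0 × 2.62 / (40.9×10⁹ × 2.714×10^-6) = 5.735×10^-3 rad.

0.329°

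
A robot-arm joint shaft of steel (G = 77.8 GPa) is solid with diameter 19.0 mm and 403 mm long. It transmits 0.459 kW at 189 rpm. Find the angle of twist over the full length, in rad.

ω = 2π·189/60 = 19.79 rad/s, so T = P/ω = 0.459×10³ / 19.79 = 23.19 N·m.
J = πd⁴/32 = π(0.0190)⁴/32 = 1.279×10^-8 m⁴.
θ = T·L/(G·J) = 23.19 × 0.403 / (77.8×10⁹ × 1.279×10^-8) = 9.389×10^-3 rad.

0.00939 rad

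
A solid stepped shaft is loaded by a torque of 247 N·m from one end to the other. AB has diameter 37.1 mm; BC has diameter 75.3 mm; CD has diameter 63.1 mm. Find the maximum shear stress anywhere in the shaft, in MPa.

Under the same torque, τ_max = 16T/(πd³) is largest where d is smallest — segment AB (d = 37.1 mm).
τ_max = 16·247.0/(π·(0.0371)³) = 2.463×10^7 Pa.

24.6 MPa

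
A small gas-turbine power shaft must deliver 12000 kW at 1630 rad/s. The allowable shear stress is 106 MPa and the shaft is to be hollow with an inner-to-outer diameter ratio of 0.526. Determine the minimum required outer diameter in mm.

ω = 1630 rad/s, so T = P/ω = 12000×10³ / 1630 = 7362 N·m.
For a hollow shaft with d_i/d_o = 0.526: τ_max = 16T/(π d_o³ (1−k⁴)), so d_o = [16T/(π τ_allow (1−k⁴))]^(1/3) = [16·7362/(π·1.06×10^8·0.9235)]^(1/3) = 0.07262 m.

72.6 mm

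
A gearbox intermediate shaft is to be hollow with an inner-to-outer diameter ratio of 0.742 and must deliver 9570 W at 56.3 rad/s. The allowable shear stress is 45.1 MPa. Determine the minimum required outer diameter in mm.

30.2 mm

ω = 56.3 rad/s, so T = P/ω = 9570 / 56.30 = 170.0 N·m.
For a hollow shaft with d_i/d_o = 0.742: τ_max = 16T/(π d_o³ (1−k⁴)), so d_o = [16T/(π τ_allow (1−k⁴))]^(1/3) = [16·170.0/(π·4.51×10^7·0.6969)]^(1/3) = 0.03020 m.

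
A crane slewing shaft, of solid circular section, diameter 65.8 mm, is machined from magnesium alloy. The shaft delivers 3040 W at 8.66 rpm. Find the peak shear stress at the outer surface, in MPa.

ω = 2π·8.66/60 = 0.9069 rad/s, so T = P/ω = 3040 / 0.9069 = 3352 N·m.
J = πd⁴/32 = π(0.0658)⁴/32 = 1.840×10^-6 m⁴.
τ_max = T·r/J = 3352 × 0.0329 / 1.840×10^-6 = 5.993×10^7 Pa.

59.9 MPa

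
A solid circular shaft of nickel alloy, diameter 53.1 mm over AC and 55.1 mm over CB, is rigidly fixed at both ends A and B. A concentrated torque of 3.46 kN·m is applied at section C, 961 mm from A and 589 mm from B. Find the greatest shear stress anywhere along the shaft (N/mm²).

68.9 N/mm²

Compatibility: T_A·a/J_AC = T_B·b/J_CB with T_A + T_B = T₀.
J_AC = 7.81×10^-7 m⁴, J_CB = 9.05×10^-7 m⁴, so T_A = T₀·(J_AC/a)/((J_AC/a)+(J_CB/b)) = 1197 N·m, T_B = 2263 N·m.
τ in each portion: τ_AC = 4.07×10^7 Pa, τ_CB = 6.89×10^7 Pa; maximum is in CB.
τ_max = T_CB·r/J = 2263·0.0276/9.05×10^-7 = 6.891×10^7 Pa.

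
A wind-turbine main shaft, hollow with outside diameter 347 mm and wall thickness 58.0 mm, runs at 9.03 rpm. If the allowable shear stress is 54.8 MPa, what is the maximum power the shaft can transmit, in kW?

J = π(d_o⁴ − d_i⁴)/32 = π(0.347⁴ − 0.231⁴)/32 = 1.144×10^-3 m⁴.
T_max = τ_allow·J/r = 5.48×10^7 × 1.144×10^-3 / 0.173 = 361300 N·m.
ω = 2π·9.03/60 = 0.9456 rad/s, so P_max = T_max·ω = 3.416×10^5 W.

342 kW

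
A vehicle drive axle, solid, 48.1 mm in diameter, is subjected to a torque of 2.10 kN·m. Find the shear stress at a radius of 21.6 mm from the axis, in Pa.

J = πd⁴/32 = π(0.0481)⁴/32 = 5.255×10^-7 m⁴.
Shear stress varies linearly with radius: τ = T·r/J = 2100 × 0.0216 / 5.255×10^-7 = 8.632×10^7 Pa.

8.63e7 Pa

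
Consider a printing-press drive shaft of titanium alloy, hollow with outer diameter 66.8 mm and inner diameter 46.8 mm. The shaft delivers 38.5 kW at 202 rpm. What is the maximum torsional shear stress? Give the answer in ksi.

ω = 2π·202/60 = 21.15 rad/s, so T = P/ω = 38.5×10³ / 21.15 = 1820 N·m.
J = π(d_o⁴ − d_i⁴)/32 = π(0.0668⁴ − 0.0468⁴)/32 = 1.484×10^-6 m⁴.
τ_max = T·r/J = 1820 × 0.0334 / 1.484×10^-6 = 4.097×10^7 Pa.

5.94 ksi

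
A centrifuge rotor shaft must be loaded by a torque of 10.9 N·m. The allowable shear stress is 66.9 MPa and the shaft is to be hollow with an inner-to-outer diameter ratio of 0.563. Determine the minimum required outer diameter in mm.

9.73 mm

For a hollow shaft with d_i/d_o = 0.563: τ_max = 16T/(π d_o³ (1−k⁴)), so d_o = [16T/(π τ_allow (1−k⁴))]^(1/3) = [16·10.90/(π·6.69×10^7·0.8995)]^(1/3) = 0.009735 m.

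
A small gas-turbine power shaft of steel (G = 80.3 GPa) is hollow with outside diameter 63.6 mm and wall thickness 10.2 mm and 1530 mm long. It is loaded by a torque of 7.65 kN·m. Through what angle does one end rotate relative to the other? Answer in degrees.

6.61°

J = π(d_o⁴ − d_i⁴)/32 = π(0.0636⁴ − 0.0432⁴)/32 = 1.264×10^-6 m⁴.
θ = T·L/(G·J) = 7650 × 1.53 / (80.3×10⁹ × 1.264×10^-6) = 0.1153 rad.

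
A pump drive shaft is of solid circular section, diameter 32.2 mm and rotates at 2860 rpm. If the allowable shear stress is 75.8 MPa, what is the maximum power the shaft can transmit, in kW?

J = πd⁴/32 = π(0.0322)⁴/32 = 1.055×10^-7 m⁴.
T_max = τ_allow·J/r = 7.58×10^7 × 1.055×10^-7 / 0.0161 = 496.9 N·m.
ω = 2π·2860/60 = 299.5 rad/s, so P_max = T_max·ω = 1.488×10^5 W.

149 kW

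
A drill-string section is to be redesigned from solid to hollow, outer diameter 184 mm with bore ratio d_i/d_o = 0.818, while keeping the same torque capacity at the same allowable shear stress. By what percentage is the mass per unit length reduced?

50.8 %

Equal τ_max and T ⇒ the solid shaft needs d_s³ = d_o³(1−k⁴), so d_s = 184·(1−0.818⁴)^(1/3) = 151.0 mm.
Area ratio A_h/A_s = d_o²(1−k²)/d_s² = (1−k²)/(1−k⁴)^(2/3) = 0.4915.
Mass saving = 1 − 0.4915 = 50.8 %.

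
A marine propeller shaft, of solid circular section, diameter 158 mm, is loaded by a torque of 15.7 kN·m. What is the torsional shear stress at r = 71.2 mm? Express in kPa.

18300 kPa

J = πd⁴/32 = π(0.158)⁴/32 = 6.118×10^-5 m⁴.
Shear stress varies linearly with radius: τ = T·r/J = 15700 × 0.0712 / 6.118×10^-5 = 1.827×10^7 Pa.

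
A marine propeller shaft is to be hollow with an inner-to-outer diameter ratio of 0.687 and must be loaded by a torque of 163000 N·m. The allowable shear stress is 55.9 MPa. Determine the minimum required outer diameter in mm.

267 mm

For a hollow shaft with d_i/d_o = 0.687: τ_max = 16T/(π d_o³ (1−k⁴)), so d_o = [16T/(π τ_allow (1−k⁴))]^(1/3) = [16·163000/(π·5.59×10^7·0.7772)]^(1/3) = 0.2673 m.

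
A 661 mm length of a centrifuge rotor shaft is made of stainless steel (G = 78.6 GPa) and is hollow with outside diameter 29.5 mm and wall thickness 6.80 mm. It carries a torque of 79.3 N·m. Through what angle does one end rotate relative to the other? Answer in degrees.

J = π(d_o⁴ − d_i⁴)/32 = π(0.0295⁴ − 0.0159⁴)/32 = 6.808×10^-8 m⁴.
θ = T·L/(G·J) = 79.30 × 0.661 / (78.6×10⁹ × 6.808×10^-8) = 9.796×10^-3 rad.

0.561°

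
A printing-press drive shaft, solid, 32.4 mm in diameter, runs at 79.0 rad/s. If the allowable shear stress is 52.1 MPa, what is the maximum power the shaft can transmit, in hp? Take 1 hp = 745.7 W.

36.9 hp

J = πd⁴/32 = π(0.0324)⁴/32 = 1.082×10^-7 m⁴.
T_max = τ_allow·J/r = 5.21×10^7 × 1.082×10^-7 / 0.0162 = 347.9 N·m.
ω = 79.0 rad/s, so P_max = T_max·ω = 2.749×10^4 W.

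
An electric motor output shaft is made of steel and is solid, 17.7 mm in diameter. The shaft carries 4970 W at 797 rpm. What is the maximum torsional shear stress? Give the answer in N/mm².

54.7 N/mm²

ω = 2π·797/60 = 83.46 rad/s, so T = P/ω = 4970 / 83.46 = 59.55 N·m.
J = πd⁴/32 = π(0.0177)⁴/32 = 9.636×10^-9 m⁴.
τ_max = T·r/J = 59.55 × 0.00885 / 9.636×10^-9 = 5.469×10^7 Pa.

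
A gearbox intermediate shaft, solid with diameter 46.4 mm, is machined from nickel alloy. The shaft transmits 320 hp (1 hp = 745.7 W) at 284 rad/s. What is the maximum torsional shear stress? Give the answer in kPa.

ω = 284 rad/s, so T = P/ω = 320×745.7 / 284.0 = 840.2 N·m.
J = πd⁴/32 = π(0.0464)⁴/32 = 4.551×10^-7 m⁴.
τ_max = T·r/J = 840.2 × 0.0232 / 4.551×10^-7 = 4.284×10^7 Pa.

42800 kPa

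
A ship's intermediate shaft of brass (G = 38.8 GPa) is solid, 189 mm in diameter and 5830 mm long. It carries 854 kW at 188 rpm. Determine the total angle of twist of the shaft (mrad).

ω = 2π·188/60 = 19.69 rad/s, so T = P/ω = 854×10³ / 19.69 = 43380 N·m.
J = πd⁴/32 = π(0.189)⁴/32 = 1.253×10^-4 m⁴.
θ = T·L/(G·J) = 43380 × 5.83 / (38.8×10⁹ × 1.253×10^-4) = 0.05203 rad.

52.0 mrad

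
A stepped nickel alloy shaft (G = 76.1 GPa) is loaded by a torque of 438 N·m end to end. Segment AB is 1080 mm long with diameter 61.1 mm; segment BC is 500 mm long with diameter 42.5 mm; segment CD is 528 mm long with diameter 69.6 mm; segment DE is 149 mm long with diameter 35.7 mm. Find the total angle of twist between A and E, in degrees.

1.16°

J_AB = π(0.0611)⁴/32 = 1.37×10^-6 m⁴; J_BC = π(0.0425)⁴/32 = 3.20×10^-7 m⁴; J_CD = π(0.0696)⁴/32 = 2.30×10^-6 m⁴; J_DE = π(0.0357)⁴/32 = 1.59×10^-7 m⁴.
θ = (T/G)·Σ L_i/J_i = (438.0/76.1×10⁹)·(1.08/1.37×10^-6 + 0.500/3.20×10^-7 + 0.528/2.30×10^-6 + 0.149/1.59×10^-7) = 0.02022 rad.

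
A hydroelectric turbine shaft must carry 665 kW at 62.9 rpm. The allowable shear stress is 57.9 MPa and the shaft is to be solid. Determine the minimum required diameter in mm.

ω = 2π·62.9/60 = 6.587 rad/s, so T = P/ω = 665×10³ / 6.587 = 101000 N·m.
For a solid shaft τ_max = 16T/(πd³), so d = (16T/(π τ_allow))^(1/3) = (16·101000/(π·5.79×10^7))^(1/3) = 0.2071 m.

207 mm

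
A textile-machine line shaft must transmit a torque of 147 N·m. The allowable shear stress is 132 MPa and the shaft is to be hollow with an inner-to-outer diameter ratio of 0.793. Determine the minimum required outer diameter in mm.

21.1 mm

For a hollow shaft with d_i/d_o = 0.793: τ_max = 16T/(π d_o³ (1−k⁴)), so d_o = [16T/(π τ_allow (1−k⁴))]^(1/3) = [16·147.0/(π·1.32×10^8·0.6045)]^(1/3) = 0.02109 m.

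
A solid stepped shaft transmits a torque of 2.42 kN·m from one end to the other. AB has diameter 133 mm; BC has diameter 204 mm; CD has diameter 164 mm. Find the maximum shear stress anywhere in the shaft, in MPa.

Under the same torque, τ_max = 16T/(πd³) is largest where d is smallest — segment AB (d = 133 mm).
τ_max = 16·2420/(π·(0.133)³) = 5.239×10^6 Pa.

5.24 MPa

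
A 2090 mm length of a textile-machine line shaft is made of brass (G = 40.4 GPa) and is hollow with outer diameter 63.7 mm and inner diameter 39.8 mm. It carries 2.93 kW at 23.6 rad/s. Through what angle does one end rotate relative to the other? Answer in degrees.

ω = 23.6 rad/s, so T = P/ω = 2.93×10³ / 23.60 = 124.2 N·m.
J = π(d_o⁴ − d_i⁴)/32 = π(0.0637⁴ − 0.0398⁴)/32 = 1.370×10^-6 m⁴.
θ = T·L/(G·J) = 124.2 × 2.09 / (40.4×10⁹ × 1.370×10^-6) = 4.688×10^-3 rad.

0.269°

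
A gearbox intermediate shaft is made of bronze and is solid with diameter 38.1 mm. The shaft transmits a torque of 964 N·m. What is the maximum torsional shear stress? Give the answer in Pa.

8.88e7 Pa

J = πd⁴/32 = π(0.0381)⁴/32 = 2.069×10^-7 m⁴.
τ_max = T·r/J = 964.0 × 0.0191 / 2.069×10^-7 = 8.877×10^7 Pa.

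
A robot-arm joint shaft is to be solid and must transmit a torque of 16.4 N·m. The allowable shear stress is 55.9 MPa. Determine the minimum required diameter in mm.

For a solid shaft τ_max = 16T/(πd³), so d = (16T/(π τ_allow))^(1/3) = (16·16.40/(π·5.59×10^7))^(1/3) = 0.01143 m.

11.4 mm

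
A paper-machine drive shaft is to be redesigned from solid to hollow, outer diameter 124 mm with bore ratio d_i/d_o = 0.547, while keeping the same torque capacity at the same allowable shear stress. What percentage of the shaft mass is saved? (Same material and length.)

25.4 %

Equal τ_max and T ⇒ the solid shaft needs d_s³ = d_o³(1−k⁴), so d_s = 124·(1−0.547⁴)^(1/3) = 120.2 mm.
Area ratio A_h/A_s = d_o²(1−k²)/d_s² = (1−k²)/(1−k⁴)^(2/3) = 0.7460.
Mass saving = 1 − 0.7460 = 25.4 %.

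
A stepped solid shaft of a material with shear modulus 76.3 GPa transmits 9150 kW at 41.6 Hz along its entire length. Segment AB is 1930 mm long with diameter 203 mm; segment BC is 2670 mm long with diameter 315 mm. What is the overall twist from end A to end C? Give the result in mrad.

6.58 mrad

ω = 2π·41.6 = 261.4 rad/s, so T = P/ω = 9150×10³ / 261.4 = 35010 N·m.
J_AB = π(0.203)⁴/32 = 1.67×10^-4 m⁴; J_BC = π(0.315)⁴/32 = 9.67×10^-4 m⁴.
θ = (T/G)·Σ L_i/J_i = (35010/76.3×10⁹)·(1.93/1.67×10^-4 + 2.67/9.67×10^-4) = 6.579×10^-3 rad.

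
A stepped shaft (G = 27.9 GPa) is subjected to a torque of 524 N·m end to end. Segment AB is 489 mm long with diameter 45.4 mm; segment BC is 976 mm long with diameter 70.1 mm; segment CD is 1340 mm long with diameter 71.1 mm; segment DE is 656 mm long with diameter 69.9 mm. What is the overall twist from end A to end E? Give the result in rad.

J_AB = π(0.0454)⁴/32 = 4.17×10^-7 m⁴; J_BC = π(0.0701)⁴/32 = 2.37×10^-6 m⁴; J_CD = π(0.0711)⁴/32 = 2.51×10^-6 m⁴; J_DE = π(0.0699)⁴/32 = 2.34×10^-6 m⁴.
θ = (T/G)·Σ L_i/J_i = (524.0/27.9×10⁹)·(0.489/4.17×10^-7 + 0.976/2.37×10^-6 + 1.34/2.51×10^-6 + 0.656/2.34×10^-6) = 0.04504 rad.

0.0450 rad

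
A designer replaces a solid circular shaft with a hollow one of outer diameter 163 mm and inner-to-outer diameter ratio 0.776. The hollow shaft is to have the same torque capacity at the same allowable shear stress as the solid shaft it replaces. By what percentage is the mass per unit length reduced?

Equal τ_max and T ⇒ the solid shaft needs d_s³ = d_o³(1−k⁴), so d_s = 163·(1−0.776⁴)^(1/3) = 140.3 mm.
Area ratio A_h/A_s = d_o²(1−k²)/d_s² = (1−k²)/(1−k⁴)^(2/3) = 0.5371.
Mass saving = 1 − 0.5371 = 46.3 %.

46.3 %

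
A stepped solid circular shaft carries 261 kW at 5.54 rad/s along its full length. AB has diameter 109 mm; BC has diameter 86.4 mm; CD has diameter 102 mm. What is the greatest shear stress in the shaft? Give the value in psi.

ω = 5.54 rad/s, so T = P/ω = 261×10³ / 5.540 = 47110 N·m.
Under the same torque, τ_max = 16T/(πd³) is largest where d is smallest — segment BC (d = 86.4 mm).
τ_max = 16·47110/(π·(0.0864)³) = 3.720×10^8 Pa.

54000 psi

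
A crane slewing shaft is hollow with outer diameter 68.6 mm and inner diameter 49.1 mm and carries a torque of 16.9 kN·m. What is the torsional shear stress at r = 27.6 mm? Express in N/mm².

J = π(d_o⁴ − d_i⁴)/32 = π(0.0686⁴ − 0.0491⁴)/32 = 1.604×10^-6 m⁴.
Shear stress varies linearly with radius: τ = T·r/J = 16900 × 0.0276 / 1.604×10^-6 = 2.909×10^8 Pa.

291 N/mm²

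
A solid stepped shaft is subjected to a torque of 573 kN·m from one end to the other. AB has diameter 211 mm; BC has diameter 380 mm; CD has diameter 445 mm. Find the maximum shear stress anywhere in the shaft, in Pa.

3.11e8 Pa

Under the same torque, τ_max = 16T/(πd³) is largest where d is smallest — segment AB (d = 211 mm).
τ_max = 16·573000/(π·(0.211)³) = 3.107×10^8 Pa.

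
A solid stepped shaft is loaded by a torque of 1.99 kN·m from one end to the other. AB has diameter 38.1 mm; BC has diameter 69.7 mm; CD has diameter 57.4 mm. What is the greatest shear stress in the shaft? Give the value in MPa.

Under the same torque, τ_max = 16T/(πd³) is largest where d is smallest — segment AB (d = 38.1 mm).
τ_max = 16·1990/(π·(0.0381)³) = 1.833×10^8 Pa.

183 MPa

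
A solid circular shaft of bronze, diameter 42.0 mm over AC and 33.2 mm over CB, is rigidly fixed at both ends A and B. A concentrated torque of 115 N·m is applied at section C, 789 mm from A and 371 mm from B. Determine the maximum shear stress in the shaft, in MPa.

7.26 MPa

Compatibility: T_A·a/J_AC = T_B·b/J_CB with T_A + T_B = T₀.
J_AC = 3.05×10^-7 m⁴, J_CB = 1.19×10^-7 m⁴, so T_A = T₀·(J_AC/a)/((J_AC/a)+(J_CB/b)) = 62.83 N·m, T_B = 52.17 N·m.
τ in each portion: τ_AC = 4.32×10^6 Pa, τ_CB = 7.26×10^6 Pa; maximum is in CB.
τ_max = T_CB·r/J = 52.17·0.0166/1.19×10^-7 = 7.261×10^6 Pa.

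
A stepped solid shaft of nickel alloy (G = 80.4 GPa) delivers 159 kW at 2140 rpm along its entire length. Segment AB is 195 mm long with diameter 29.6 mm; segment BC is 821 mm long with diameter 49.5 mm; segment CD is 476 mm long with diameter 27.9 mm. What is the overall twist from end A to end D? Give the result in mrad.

ω = 2π·2140/60 = 224.1 rad/s, so T = P/ω = 159×10³ / 224.1 = 709.5 N·m.
J_AB = π(0.0296)⁴/32 = 7.54×10^-8 m⁴; J_BC = π(0.0495)⁴/32 = 5.89×10^-7 m⁴; J_CD = π(0.0279)⁴/32 = 5.95×10^-8 m⁴.
θ = (T/G)·Σ L_i/J_i = (709.5/80.4×10⁹)·(0.195/7.54×10^-8 + 0.821/5.89×10^-7 + 0.476/5.95×10^-8) = 0.1057 rad.

106 mrad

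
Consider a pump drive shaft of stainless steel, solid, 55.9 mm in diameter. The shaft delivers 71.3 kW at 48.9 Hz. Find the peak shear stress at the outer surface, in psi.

ω = 2π·48.9 = 307.2 rad/s, so T = P/ω = 71.3×10³ / 307.2 = 232.1 N·m.
J = πd⁴/32 = π(0.0559)⁴/32 = 9.586×10^-7 m⁴.
τ_max = T·r/J = 232.1 × 0.0279 / 9.586×10^-7 = 6.766×10^6 Pa.

981 psi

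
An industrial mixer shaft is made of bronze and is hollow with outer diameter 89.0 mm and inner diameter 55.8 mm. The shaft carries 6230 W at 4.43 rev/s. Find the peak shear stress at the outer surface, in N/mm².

ω = 2π·4.43 = 27.83 rad/s, so T = P/ω = 6230 / 27.83 = 223.8 N·m.
J = π(d_o⁴ − d_i⁴)/32 = π(0.0890⁴ − 0.0558⁴)/32 = 5.208×10^-6 m⁴.
τ_max = T·r/J = 223.8 × 0.0445 / 5.208×10^-6 = 1.912×10^6 Pa.

1.91 N/mm²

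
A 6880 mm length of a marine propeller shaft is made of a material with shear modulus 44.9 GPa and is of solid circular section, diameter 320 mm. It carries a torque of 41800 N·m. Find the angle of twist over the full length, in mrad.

J = πd⁴/32 = π(0.320)⁴/32 = 1.029×10^-3 m⁴.
θ = T·L/(G·J) = 41800 × 6.88 / (44.9×10⁹ × 1.029×10^-3) = 6.222×10^-3 rad.

6.22 mrad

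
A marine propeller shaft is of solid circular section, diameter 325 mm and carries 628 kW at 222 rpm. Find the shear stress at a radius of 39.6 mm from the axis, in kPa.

977 kPa

ω = 2π·222/60 = 23.25 rad/s, so T = P/ω = 628×10³ / 23.25 = 27010 N·m.
J = πd⁴/32 = π(0.325)⁴/32 = 1.095×10^-3 m⁴.
Shear stress varies linearly with radius: τ = T·r/J = 27010 × 0.0396 / 1.095×10^-3 = 9.767×10^5 Pa.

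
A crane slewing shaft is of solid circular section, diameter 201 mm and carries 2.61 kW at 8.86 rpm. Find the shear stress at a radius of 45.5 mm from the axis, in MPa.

0.799 MPa

ω = 2π·8.86/60 = 0.9278 rad/s, so T = P/ω = 2.61×10³ / 0.9278 = 2813 N·m.
J = πd⁴/32 = π(0.201)⁴/32 = 1.602×10^-4 m⁴.
Shear stress varies linearly with radius: τ = T·r/J = 2813 × 0.0455 / 1.602×10^-4 = 7.987×10^5 Pa.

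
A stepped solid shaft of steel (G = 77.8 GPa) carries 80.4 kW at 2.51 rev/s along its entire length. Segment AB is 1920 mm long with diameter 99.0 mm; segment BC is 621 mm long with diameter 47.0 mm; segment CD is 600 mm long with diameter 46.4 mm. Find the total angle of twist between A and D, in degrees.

10.6°

ω = 2π·2.51 = 15.77 rad/s, so T = P/ω = 80.4×10³ / 15.77 = 5098 N·m.
J_AB = π(0.0990)⁴/32 = 9.43×10^-6 m⁴; J_BC = π(0.0470)⁴/32 = 4.79×10^-7 m⁴; J_CD = π(0.0464)⁴/32 = 4.55×10^-7 m⁴.
θ = (T/G)·Σ L_i/J_i = (5098/77.8×10⁹)·(1.92/9.43×10^-6 + 0.621/4.79×10^-7 + 0.600/4.55×10^-7) = 0.1847 rad.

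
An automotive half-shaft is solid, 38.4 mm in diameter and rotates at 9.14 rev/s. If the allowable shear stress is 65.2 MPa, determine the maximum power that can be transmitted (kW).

41.6 kW

J = πd⁴/32 = π(0.0384)⁴/32 = 2.135×10^-7 m⁴.
T_max = τ_allow·J/r = 6.52×10^7 × 2.135×10^-7 / 0.0192 = 724.9 N·m.
ω = 2π·9.14 = 57.43 rad/s, so P_max = T_max·ω = 4.163×10^4 W.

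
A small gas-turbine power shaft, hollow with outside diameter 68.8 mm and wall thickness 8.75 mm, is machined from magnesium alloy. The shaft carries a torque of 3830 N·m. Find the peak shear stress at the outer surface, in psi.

J = π(d_o⁴ − d_i⁴)/32 = π(0.0688⁴ − 0.0513⁴)/32 = 1.520×10^-6 m⁴.
τ_max = T·r/J = 3830 × 0.0344 / 1.520×10^-6 = 8.670×10^7 Pa.

12600 psi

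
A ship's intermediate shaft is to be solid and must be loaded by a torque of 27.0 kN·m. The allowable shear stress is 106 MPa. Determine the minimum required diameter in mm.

109 mm

For a solid shaft τ_max = 16T/(πd³), so d = (16T/(π τ_allow))^(1/3) = (16·27000/(π·1.06×10^8))^(1/3) = 0.1091 m.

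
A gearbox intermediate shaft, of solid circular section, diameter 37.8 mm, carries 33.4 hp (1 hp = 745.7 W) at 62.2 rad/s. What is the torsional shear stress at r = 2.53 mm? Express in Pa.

ω = 62.2 rad/s, so T = P/ω = 33.4×745.7 / 62.20 = 400.4 N·m.
J = πd⁴/32 = π(0.0378)⁴/32 = 2.004×10^-7 m⁴.
Shear stress varies linearly with radius: τ = T·r/J = 400.4 × 0.00253 / 2.004×10^-7 = 5.054×10^6 Pa.

5.05e6 Pa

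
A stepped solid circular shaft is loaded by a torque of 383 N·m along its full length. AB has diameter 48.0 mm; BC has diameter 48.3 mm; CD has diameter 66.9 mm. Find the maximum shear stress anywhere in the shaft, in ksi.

Under the same torque, τ_max = 16T/(πd³) is largest where d is smallest — segment AB (d = 48.0 mm).
τ_max = 16·383.0/(π·(0.0480)³) = 1.764×10^7 Pa.

2.56 ksi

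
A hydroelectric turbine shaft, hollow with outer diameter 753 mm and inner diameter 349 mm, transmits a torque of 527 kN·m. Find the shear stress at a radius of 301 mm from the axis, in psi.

764 psi

J = π(d_o⁴ − d_i⁴)/32 = π(0.753⁴ − 0.349⁴)/32 = 0.03011 m⁴.
Shear stress varies linearly with radius: τ = T·r/J = 527000 × 0.301 / 0.03011 = 5.269×10^6 Pa.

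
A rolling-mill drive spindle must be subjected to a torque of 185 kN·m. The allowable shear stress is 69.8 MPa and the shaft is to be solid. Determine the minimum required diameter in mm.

238 mm

For a solid shaft τ_max = 16T/(πd³), so d = (16T/(π τ_allow))^(1/3) = (16·185000/(π·6.98×10^7))^(1/3) = 0.2381 m.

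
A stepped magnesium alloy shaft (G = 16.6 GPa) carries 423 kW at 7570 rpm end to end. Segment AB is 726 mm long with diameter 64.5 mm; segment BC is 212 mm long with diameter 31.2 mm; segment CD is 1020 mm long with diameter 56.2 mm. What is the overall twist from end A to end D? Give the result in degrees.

ω = 2π·7570/60 = 792.7 rad/s, so T = P/ω = 423×10³ / 792.7 = 533.6 N·m.
J_AB = π(0.0645)⁴/32 = 1.70×10^-6 m⁴; J_BC = π(0.0312)⁴/32 = 9.30×10^-8 m⁴; J_CD = π(0.0562)⁴/32 = 9.79×10^-7 m⁴.
θ = (T/G)·Σ L_i/J_i = (533.6/16.6×10⁹)·(0.726/1.70×10^-6 + 0.212/9.30×10^-8 + 1.02/9.79×10^-7) = 0.1205 rad.

6.90°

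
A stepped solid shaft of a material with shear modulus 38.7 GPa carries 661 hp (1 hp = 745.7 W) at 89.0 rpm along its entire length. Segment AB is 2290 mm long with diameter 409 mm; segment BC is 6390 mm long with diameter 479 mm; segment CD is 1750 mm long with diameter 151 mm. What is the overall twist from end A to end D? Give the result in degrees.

ω = 2π·89.0/60 = 9.320 rad/s, so T = P/ω = 661×745.7 / 9.320 = 52890 N·m.
J_AB = π(0.409)⁴/32 = 2.75×10^-3 m⁴; J_BC = π(0.479)⁴/32 = 5.17×10^-3 m⁴; J_CD = π(0.151)⁴/32 = 5.10×10^-5 m⁴.
θ = (T/G)·Σ L_i/J_i = (52890/38.7×10⁹)·(2.29/2.75×10^-3 + 6.39/5.17×10^-3 + 1.75/5.10×10^-5) = 0.04968 rad.

2.85°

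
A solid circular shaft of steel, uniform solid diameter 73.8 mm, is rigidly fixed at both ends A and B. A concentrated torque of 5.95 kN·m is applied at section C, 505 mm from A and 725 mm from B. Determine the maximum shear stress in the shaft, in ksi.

With uniform GJ and both ends fixed, compatibility θ_AC = θ_CB gives T_A·a = T_B·b, together with T_A + T_B = T₀.
T_A = T₀·b/(a+b) = 5950·725/1230 = 3507 N·m; T_B = 2443 N·m.
τ in each portion: τ_AC = 4.44×10^7 Pa, τ_CB = 3.10×10^7 Pa; maximum is in AC.
τ_max = T_AC·r/J = 3507·0.0369/2.91×10^-6 = 4.444×10^7 Pa.

6.45 ksi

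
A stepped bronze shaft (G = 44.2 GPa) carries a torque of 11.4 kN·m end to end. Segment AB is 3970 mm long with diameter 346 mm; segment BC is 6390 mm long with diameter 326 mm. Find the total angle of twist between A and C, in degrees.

J_AB = π(0.346)⁴/32 = 1.41×10^-3 m⁴; J_BC = π(0.326)⁴/32 = 1.11×10^-3 m⁴.
θ = (T/G)·Σ L_i/J_i = (11400/44.2×10⁹)·(3.97/1.41×10^-3 + 6.39/1.11×10^-3) = 2.214×10^-3 rad.

0.127°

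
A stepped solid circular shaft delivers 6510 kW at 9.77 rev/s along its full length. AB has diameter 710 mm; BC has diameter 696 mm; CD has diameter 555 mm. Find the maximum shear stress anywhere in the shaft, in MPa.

ω = 2π·9.77 = 61.39 rad/s, so T = P/ω = 6510×10³ / 61.39 = 106000 N·m.
Under the same torque, τ_max = 16T/(πd³) is largest where d is smallest — segment CD (d = 555 mm).
τ_max = 16·106000/(π·(0.555)³) = 3.159×10^6 Pa.

3.16 MPa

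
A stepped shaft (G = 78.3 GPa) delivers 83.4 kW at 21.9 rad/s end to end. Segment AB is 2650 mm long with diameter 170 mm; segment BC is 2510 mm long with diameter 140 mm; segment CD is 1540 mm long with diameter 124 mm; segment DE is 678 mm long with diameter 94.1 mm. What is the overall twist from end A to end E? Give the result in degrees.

ω = 21.9 rad/s, so T = P/ω = 83.4×10³ / 21.90 = 3808 N·m.
J_AB = π(0.170)⁴/32 = 8.20×10^-5 m⁴; J_BC = π(0.140)⁴/32 = 3.77×10^-5 m⁴; J_CD = π(0.124)⁴/32 = 2.32×10^-5 m⁴; J_DE = π(0.0941)⁴/32 = 7.70×10^-6 m⁴.
θ = (T/G)·Σ L_i/J_i = (3808/78.3×10⁹)·(2.65/8.20×10^-5 + 2.51/3.77×10^-5 + 1.54/2.32×10^-5 + 0.678/7.70×10^-6) = 0.01232 rad.

0.706°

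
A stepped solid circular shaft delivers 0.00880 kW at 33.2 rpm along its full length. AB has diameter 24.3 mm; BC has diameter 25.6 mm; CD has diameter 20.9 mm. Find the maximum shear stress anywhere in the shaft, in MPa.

1.41 MPa

ω = 2π·33.2/60 = 3.477 rad/s, so T = P/ω = 0.00880×10³ / 3.477 = 2.531 N·m.
Under the same torque, τ_max = 16T/(πd³) is largest where d is smallest — segment CD (d = 20.9 mm).
τ_max = 16·2.531/(π·(0.0209)³) = 1.412×10^6 Pa.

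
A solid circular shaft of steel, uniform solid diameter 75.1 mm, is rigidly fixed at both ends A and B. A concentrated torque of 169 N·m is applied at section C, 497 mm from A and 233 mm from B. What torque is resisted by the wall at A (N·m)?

With uniform GJ and both ends fixed, compatibility θ_AC = θ_CB gives T_A·a = T_B·b, together with T_A + T_B = T₀.
T_A = T₀·b/(a+b) = 169.0·233/730.0 = 53.94 N·m; T_B = 115.1 N·m.

53.9 N·m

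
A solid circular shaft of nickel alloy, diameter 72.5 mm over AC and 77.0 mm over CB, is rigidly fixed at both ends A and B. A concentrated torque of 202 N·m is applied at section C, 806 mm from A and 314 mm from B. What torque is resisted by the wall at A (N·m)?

47.4 N·m

Compatibility: T_A·a/J_AC = T_B·b/J_CB with T_A + T_B = T₀.
J_AC = 2.71×10^-6 m⁴, J_CB = 3.45×10^-6 m⁴, so T_A = T₀·(J_AC/a)/((J_AC/a)+(J_CB/b)) = 47.35 N·m, T_B = 154.6 N·m.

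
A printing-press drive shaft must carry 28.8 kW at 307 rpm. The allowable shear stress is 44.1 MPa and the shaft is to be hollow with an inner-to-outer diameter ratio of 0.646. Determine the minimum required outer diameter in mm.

50.0 mm

ω = 2π·307/60 = 32.15 rad/s, so T = P/ω = 28.8×10³ / 32.15 = 895.8 N·m.
For a hollow shaft with d_i/d_o = 0.646: τ_max = 16T/(π d_o³ (1−k⁴)), so d_o = [16T/(π τ_allow (1−k⁴))]^(1/3) = [16·895.8/(π·4.41×10^7·0.8258)]^(1/3) = 0.05004 m.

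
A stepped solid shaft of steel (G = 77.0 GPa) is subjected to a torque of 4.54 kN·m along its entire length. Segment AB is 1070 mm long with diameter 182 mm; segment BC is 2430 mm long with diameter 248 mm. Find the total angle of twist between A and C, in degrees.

J_AB = π(0.182)⁴/32 = 1.08×10^-4 m⁴; J_BC = π(0.248)⁴/32 = 3.71×10^-4 m⁴.
θ = (T/G)·Σ L_i/J_i = (4540/77.0×10⁹)·(1.07/1.08×10^-4 + 2.43/3.71×10^-4) = 9.715×10^-4 rad.

0.0557°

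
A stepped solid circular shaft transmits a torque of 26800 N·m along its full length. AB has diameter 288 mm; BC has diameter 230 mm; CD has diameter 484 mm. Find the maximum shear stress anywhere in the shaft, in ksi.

1.63 ksi

Under the same torque, τ_max = 16T/(πd³) is largest where d is smallest — segment BC (d = 230 mm).
τ_max = 16·26800/(π·(0.230)³) = 1.122×10^7 Pa.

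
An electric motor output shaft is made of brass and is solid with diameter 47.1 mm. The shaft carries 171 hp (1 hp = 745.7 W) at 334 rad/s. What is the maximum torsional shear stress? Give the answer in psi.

ω = 334 rad/s, so T = P/ω = 171×745.7 / 334.0 = 381.8 N·m.
J = πd⁴/32 = π(0.0471)⁴/32 = 4.832×10^-7 m⁴.
τ_max = T·r/J = 381.8 × 0.0236 / 4.832×10^-7 = 1.861×10^7 Pa.

2700 psi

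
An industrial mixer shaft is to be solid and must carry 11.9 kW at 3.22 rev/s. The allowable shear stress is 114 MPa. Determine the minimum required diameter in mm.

ω = 2π·3.22 = 20.23 rad/s, so T = P/ω = 11.9×10³ / 20.23 = 588.2 N·m.
For a solid shaft τ_max = 16T/(πd³), so d = (16T/(π τ_allow))^(1/3) = (16·588.2/(π·1.14×10^8))^(1/3) = 0.02973 m.

29.7 mm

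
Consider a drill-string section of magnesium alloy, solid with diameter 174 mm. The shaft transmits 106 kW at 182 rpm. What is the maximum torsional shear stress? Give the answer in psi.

780 psi

ω = 2π·182/60 = 19.06 rad/s, so T = P/ω = 106×10³ / 19.06 = 5562 N·m.
J = πd⁴/32 = π(0.174)⁴/32 = 8.999×10^-5 m⁴.
τ_max = T·r/J = 5562 × 0.0870 / 8.999×10^-5 = 5.377×10^6 Pa.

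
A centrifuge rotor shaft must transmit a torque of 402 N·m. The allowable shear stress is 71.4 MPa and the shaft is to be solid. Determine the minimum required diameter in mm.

30.6 mm

For a solid shaft τ_max = 16T/(πd³), so d = (16T/(π τ_allow))^(1/3) = (16·402.0/(π·7.14×10^7))^(1/3) = 0.03061 m.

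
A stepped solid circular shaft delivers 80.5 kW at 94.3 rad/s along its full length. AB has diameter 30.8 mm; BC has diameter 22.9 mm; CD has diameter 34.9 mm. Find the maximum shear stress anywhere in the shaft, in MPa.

362 MPa

ω = 94.3 rad/s, so T = P/ω = 80.5×10³ / 94.30 = 853.7 N·m.
Under the same torque, τ_max = 16T/(πd³) is largest where d is smallest — segment BC (d = 22.9 mm).
τ_max = 16·853.7/(π·(0.0229)³) = 3.620×10^8 Pa.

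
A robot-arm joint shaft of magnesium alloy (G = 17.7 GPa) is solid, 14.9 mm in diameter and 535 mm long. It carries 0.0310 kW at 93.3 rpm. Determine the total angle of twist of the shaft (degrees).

ω = 2π·93.3/60 = 9.770 rad/s, so T = P/ω = 0.0310×10³ / 9.770 = 3.173 N·m.
J = πd⁴/32 = π(0.0149)⁴/32 = 4.839×10^-9 m⁴.
θ = T·L/(G·J) = 3.173 × 0.535 / (17.7×10⁹ × 4.839×10^-9) = 0.01982 rad.

1.14°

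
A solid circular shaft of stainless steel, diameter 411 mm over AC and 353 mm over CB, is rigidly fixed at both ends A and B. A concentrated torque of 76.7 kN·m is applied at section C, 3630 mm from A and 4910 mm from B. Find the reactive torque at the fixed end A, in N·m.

54700 N·m

Compatibility: T_A·a/J_AC = T_B·b/J_CB with T_A + T_B = T₀.
J_AC = 2.80×10^-3 m⁴, J_CB = 1.52×10^-3 m⁴, so T_A = T₀·(J_AC/a)/((J_AC/a)+(J_CB/b)) = 54700 N·m, T_B = 22000 N·m.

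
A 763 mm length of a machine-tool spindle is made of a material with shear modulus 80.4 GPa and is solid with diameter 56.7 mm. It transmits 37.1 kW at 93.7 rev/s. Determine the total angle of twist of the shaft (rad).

ω = 2π·93.7 = 588.7 rad/s, so T = P/ω = 37.1×10³ / 588.7 = 63.02 N·m.
J = πd⁴/32 = π(0.0567)⁴/32 = 1.015×10^-6 m⁴.
θ = T·L/(G·J) = 63.02 × 0.763 / (80.4×10⁹ × 1.015×10^-6) = 5.894×10^-4 rad.

5.89e-4 rad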